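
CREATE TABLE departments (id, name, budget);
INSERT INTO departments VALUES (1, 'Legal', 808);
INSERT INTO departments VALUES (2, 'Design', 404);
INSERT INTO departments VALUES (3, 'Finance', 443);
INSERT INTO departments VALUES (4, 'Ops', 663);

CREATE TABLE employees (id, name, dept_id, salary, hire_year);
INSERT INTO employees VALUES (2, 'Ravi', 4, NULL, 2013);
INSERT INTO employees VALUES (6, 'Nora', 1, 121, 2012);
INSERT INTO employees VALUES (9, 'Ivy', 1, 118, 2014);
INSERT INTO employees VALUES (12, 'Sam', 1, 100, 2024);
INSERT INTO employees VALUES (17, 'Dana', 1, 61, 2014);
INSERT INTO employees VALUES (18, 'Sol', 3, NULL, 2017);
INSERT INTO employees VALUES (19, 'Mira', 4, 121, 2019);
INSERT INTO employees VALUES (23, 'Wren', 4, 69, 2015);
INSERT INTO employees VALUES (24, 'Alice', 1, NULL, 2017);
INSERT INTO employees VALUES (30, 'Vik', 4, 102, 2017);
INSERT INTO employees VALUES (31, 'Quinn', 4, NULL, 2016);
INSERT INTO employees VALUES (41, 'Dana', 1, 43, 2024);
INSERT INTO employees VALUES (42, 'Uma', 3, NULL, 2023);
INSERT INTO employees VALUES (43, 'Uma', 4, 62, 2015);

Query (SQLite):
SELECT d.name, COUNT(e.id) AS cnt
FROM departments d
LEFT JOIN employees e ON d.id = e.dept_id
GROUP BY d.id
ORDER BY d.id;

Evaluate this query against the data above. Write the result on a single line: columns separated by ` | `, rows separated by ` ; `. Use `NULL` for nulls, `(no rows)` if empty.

LEFT JOIN keeps every departments row; unmatched ones get NULL for employees columns.
Group by departments.id and compute COUNT(e.id). COUNT(col) of an all-NULL group is 0.
  1: ids {6, 9, 12, 17, 24, 41} → COUNT(e.id)=6
  2: ids {—} → COUNT(e.id)=0
  3: ids {18, 42} → COUNT(e.id)=2
  4: ids {2, 19, 23, 30, 31, 43} → COUNT(e.id)=6

Legal | 6 ; Design | 0 ; Finance | 2 ; Ops | 6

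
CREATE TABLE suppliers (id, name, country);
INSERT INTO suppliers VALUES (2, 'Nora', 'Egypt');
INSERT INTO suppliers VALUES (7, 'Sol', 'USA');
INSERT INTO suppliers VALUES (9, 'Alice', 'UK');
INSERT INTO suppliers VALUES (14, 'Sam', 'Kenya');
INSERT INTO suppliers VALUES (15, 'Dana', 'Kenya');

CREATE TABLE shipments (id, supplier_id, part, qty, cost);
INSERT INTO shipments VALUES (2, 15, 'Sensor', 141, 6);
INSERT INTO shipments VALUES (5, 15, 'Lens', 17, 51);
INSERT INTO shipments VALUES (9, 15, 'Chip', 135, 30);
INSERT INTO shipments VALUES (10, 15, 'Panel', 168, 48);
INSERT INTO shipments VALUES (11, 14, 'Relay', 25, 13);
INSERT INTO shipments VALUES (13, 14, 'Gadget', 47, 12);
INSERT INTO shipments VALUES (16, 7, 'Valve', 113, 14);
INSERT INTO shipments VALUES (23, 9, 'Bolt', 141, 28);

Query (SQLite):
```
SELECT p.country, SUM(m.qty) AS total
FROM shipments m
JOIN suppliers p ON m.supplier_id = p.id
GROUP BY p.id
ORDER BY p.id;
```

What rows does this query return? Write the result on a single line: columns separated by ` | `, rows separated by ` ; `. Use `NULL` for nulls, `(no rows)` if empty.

Join each shipments row to its suppliers via supplier_id.
Group joined rows by suppliers.id; compute SUM(m.qty) per group.
  7: ids {16} → SUM(m.qty)=113
  9: ids {23} → SUM(m.qty)=141
  14: ids {11, 13} → SUM(m.qty)=72
  15: ids {2, 5, 9, 10} → SUM(m.qty)=461

USA | 113 ; UK | 141 ; Kenya | 72 ; Kenya | 461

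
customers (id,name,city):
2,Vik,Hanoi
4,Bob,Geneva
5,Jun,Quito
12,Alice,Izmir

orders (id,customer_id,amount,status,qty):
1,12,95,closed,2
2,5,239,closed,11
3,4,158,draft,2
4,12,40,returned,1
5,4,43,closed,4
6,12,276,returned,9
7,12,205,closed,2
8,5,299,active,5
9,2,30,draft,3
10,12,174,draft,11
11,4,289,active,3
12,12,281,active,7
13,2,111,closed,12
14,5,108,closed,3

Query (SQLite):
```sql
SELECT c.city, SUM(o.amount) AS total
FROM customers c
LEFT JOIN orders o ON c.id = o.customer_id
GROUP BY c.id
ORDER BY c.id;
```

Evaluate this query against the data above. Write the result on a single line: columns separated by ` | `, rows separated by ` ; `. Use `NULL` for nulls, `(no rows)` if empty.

Hanoi | 141 ; Geneva | 490 ; Quito | 646 ; Izmir | 1071

LEFT JOIN keeps every customers row; unmatched ones get NULL for orders columns.
Group by customers.id and compute SUM(o.amount). SUM over an all-NULL group is NULL.
  2: ids {9, 13} → SUM(o.amount)=141
  4: ids {3, 5, 11} → SUM(o.amount)=490
  5: ids {2, 8, 14} → SUM(o.amount)=646
  12: ids {1, 4, 6, 7, 10, 12} → SUM(o.amount)=1071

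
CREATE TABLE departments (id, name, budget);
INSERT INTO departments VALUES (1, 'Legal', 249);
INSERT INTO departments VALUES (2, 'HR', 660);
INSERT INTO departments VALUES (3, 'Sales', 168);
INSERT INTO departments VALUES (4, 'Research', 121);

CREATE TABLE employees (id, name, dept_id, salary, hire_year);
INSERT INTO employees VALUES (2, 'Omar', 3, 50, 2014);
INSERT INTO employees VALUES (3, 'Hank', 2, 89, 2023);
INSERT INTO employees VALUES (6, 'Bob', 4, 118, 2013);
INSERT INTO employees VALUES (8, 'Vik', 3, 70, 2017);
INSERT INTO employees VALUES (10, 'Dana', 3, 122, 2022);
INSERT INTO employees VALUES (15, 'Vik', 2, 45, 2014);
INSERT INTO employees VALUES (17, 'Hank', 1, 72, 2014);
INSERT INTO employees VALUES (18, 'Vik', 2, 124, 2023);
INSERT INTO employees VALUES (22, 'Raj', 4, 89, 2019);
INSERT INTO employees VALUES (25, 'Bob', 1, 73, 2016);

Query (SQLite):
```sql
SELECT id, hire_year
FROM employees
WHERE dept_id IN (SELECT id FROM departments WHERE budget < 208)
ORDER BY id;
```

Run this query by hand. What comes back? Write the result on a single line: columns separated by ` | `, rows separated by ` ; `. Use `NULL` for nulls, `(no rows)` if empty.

2 | 2014 ; 6 | 2013 ; 8 | 2017 ; 10 | 2022 ; 22 | 2019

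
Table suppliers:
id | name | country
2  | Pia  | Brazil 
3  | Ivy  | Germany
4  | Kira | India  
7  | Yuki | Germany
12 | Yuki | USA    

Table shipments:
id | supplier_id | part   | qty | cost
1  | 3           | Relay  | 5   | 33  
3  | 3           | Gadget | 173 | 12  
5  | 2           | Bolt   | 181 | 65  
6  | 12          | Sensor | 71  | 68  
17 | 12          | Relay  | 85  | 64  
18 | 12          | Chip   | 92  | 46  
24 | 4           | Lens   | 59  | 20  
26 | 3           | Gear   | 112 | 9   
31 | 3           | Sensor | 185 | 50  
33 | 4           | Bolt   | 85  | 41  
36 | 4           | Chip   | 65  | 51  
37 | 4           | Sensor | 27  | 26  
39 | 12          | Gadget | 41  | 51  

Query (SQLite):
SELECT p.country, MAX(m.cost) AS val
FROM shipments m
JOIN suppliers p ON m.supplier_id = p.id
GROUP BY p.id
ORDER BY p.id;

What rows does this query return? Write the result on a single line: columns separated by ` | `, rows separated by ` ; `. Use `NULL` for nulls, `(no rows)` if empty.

Brazil | 65 ; Germany | 50 ; India | 51 ; USA | 68

Join each shipments row to its suppliers via supplier_id.
Group joined rows by suppliers.id; compute MAX(m.cost) per group.
  2: ids {5} → MAX(m.cost)=65
  3: ids {1, 3, 26, 31} → MAX(m.cost)=50
  4: ids {24, 33, 36, 37} → MAX(m.cost)=51
  12: ids {6, 17, 18, 39} → MAX(m.cost)=68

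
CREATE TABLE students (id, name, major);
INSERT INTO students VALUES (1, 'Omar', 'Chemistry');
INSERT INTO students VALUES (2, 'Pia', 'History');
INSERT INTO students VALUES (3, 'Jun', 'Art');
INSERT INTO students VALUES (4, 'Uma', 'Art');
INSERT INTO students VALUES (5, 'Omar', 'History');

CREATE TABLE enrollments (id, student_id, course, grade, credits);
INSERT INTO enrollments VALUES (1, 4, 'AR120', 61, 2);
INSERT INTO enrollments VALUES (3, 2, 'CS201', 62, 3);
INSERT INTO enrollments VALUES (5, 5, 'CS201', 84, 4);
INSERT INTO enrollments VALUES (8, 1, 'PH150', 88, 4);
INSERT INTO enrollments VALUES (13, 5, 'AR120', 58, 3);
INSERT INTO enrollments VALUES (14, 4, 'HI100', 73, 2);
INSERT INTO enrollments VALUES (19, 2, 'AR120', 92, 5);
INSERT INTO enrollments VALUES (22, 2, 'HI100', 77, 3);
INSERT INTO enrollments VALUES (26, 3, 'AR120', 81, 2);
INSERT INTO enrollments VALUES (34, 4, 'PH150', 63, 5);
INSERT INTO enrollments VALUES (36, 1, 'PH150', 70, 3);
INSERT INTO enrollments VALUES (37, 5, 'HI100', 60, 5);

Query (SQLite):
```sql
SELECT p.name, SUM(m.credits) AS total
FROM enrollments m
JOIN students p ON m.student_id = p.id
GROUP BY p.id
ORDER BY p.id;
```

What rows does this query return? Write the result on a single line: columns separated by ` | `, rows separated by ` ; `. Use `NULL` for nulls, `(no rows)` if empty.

Omar | 7 ; Pia | 11 ; Jun | 2 ; Uma | 9 ; Omar | 12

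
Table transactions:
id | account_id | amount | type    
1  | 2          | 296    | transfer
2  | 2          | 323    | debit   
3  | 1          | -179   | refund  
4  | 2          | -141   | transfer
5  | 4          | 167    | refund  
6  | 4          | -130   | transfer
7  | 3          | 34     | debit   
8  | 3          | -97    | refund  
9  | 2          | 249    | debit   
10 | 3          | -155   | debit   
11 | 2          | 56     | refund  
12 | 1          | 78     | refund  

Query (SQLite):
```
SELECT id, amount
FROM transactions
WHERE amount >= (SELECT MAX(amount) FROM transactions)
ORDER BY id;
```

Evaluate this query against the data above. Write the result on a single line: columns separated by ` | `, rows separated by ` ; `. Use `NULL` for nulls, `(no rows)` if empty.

2 | 323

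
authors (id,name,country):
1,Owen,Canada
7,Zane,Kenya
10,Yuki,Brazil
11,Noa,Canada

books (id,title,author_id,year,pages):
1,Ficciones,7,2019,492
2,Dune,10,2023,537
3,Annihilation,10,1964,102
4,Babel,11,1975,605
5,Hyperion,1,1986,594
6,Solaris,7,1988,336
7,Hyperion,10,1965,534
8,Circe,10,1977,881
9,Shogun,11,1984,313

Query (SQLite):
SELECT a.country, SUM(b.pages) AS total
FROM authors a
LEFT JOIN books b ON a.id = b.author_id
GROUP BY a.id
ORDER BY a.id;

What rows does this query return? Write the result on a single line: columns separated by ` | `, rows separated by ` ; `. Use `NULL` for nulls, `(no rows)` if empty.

LEFT JOIN keeps every authors row; unmatched ones get NULL for books columns.
Group by authors.id and compute SUM(b.pages). SUM over an all-NULL group is NULL.
  1: ids {5} → SUM(b.pages)=594
  7: ids {1, 6} → SUM(b.pages)=828
  10: ids {2, 3, 7, 8} → SUM(b.pages)=2054
  11: ids {4, 9} → SUM(b.pages)=918

Canada | 594 ; Kenya | 828 ; Brazil | 2054 ; Canada | 918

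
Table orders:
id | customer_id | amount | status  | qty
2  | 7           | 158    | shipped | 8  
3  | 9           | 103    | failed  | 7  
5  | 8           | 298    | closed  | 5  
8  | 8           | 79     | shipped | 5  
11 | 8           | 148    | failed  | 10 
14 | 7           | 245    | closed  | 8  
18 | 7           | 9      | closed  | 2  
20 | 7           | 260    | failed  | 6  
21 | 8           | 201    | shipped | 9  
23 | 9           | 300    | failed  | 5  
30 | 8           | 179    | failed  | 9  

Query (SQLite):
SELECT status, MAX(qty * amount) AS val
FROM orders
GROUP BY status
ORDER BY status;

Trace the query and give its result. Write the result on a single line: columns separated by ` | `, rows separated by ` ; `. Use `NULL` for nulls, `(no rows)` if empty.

closed | 1960 ; failed | 1611 ; shipped | 1809

For each row compute qty * amount.
Group by status; take MAX of the expression per group.
  closed: ids {5, 14, 18} → MAX(qty * amount)=1960
  failed: ids {3, 11, 20, 23, 30} → MAX(qty * amount)=1611
  shipped: ids {2, 8, 21} → MAX(qty * amount)=1809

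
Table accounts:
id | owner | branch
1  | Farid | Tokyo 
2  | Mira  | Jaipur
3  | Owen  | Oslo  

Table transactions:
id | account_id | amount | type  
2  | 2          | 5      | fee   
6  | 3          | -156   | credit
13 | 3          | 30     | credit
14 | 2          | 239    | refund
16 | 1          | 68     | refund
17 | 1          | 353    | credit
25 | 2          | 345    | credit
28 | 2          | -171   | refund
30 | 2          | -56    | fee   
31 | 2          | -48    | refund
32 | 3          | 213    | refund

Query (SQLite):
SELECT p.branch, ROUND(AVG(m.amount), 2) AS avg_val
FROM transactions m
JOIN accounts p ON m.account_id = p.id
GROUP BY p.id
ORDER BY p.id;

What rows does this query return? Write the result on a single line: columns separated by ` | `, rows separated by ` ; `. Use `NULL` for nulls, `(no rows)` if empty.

Join each transactions row to its accounts via account_id.
Group joined rows by accounts.id; compute ROUND(AVG(m.amount), 2) per group.
  1: ids {16, 17} → ROUND(AVG(m.amount), 2)=210.5
  2: ids {2, 14, 25, 28, 30, 31} → ROUND(AVG(m.amount), 2)=52.33
  3: ids {6, 13, 32} → ROUND(AVG(m.amount), 2)=29

Tokyo | 210.5 ; Jaipur | 52.33 ; Oslo | 29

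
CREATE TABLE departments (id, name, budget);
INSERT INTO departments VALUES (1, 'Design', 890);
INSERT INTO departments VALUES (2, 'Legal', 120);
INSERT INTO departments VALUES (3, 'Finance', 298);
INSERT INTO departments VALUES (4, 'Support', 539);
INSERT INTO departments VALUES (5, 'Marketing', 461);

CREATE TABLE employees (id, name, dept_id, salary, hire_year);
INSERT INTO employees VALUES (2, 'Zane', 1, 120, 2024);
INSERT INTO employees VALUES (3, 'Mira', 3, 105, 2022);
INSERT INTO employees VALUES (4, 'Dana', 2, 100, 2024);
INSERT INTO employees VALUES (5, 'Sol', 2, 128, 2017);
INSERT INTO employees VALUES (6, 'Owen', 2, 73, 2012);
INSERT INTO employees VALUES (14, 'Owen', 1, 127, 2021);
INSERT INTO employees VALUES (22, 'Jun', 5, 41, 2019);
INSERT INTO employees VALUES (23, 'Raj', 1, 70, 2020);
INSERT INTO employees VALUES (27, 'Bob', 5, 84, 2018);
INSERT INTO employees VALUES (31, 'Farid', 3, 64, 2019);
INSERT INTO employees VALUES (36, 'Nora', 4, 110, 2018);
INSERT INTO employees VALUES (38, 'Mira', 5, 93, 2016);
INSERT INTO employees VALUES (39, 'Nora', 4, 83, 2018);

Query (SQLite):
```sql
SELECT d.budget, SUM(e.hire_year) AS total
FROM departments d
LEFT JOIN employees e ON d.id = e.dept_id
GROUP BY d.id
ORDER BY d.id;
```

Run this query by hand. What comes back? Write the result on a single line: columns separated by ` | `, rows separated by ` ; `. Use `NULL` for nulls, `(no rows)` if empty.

LEFT JOIN keeps every departments row; unmatched ones get NULL for employees columns.
Group by departments.id and compute SUM(e.hire_year). SUM over an all-NULL group is NULL.
  1: ids {2, 14, 23} → SUM(e.hire_year)=6065
  2: ids {4, 5, 6} → SUM(e.hire_year)=6053
  3: ids {3, 31} → SUM(e.hire_year)=4041
  4: ids {36, 39} → SUM(e.hire_year)=4036
  5: ids {22, 27, 38} → SUM(e.hire_year)=6053

890 | 6065 ; 120 | 6053 ; 298 | 4041 ; 539 | 4036 ; 461 | 6053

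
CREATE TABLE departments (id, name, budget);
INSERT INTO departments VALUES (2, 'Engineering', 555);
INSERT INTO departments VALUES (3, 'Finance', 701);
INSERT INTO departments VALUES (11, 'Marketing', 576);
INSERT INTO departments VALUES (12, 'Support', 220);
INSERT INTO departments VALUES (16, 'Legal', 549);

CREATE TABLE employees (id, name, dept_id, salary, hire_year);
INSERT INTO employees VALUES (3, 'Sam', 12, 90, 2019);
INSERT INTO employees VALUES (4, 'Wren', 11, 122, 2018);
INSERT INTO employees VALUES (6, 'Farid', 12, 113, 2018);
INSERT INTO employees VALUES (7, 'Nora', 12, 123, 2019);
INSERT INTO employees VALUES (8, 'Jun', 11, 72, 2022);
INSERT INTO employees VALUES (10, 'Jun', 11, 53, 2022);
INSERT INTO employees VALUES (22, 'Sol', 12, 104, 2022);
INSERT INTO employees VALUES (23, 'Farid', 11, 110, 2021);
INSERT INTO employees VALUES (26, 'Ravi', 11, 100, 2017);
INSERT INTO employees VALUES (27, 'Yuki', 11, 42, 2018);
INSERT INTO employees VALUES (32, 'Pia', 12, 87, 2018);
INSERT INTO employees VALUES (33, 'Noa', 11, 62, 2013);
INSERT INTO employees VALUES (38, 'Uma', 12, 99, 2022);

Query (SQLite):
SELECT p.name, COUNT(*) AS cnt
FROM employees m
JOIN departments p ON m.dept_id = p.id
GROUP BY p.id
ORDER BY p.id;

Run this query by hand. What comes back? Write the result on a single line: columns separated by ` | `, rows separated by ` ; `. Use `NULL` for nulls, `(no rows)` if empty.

Marketing | 7 ; Support | 6

Join each employees row to its departments via dept_id.
Group joined rows by departments.id; compute COUNT(*) per group.
  11: ids {4, 8, 10, 23, 26, 27, 33} → COUNT(*)=7
  12: ids {3, 6, 7, 22, 32, 38} → COUNT(*)=6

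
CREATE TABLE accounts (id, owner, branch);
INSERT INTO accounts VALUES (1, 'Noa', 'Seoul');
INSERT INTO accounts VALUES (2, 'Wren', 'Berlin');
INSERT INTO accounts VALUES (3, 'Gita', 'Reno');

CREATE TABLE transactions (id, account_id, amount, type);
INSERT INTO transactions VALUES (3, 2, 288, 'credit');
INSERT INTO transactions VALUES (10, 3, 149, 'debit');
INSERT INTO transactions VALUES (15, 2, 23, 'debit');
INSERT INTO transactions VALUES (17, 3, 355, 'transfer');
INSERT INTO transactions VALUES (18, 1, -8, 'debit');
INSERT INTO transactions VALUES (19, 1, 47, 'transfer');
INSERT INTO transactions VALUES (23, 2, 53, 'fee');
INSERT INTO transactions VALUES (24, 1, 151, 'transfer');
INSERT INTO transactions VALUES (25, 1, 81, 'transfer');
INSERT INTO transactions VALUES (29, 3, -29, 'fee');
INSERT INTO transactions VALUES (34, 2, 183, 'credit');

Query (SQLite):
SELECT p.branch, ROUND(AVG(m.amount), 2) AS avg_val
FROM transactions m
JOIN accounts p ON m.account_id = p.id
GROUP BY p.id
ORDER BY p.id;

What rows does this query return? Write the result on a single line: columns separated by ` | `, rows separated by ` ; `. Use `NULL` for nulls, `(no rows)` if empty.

Seoul | 67.75 ; Berlin | 136.75 ; Reno | 158.33

Join each transactions row to its accounts via account_id.
Group joined rows by accounts.id; compute ROUND(AVG(m.amount), 2) per group.
  1: ids {18, 19, 24, 25} → ROUND(AVG(m.amount), 2)=67.75
  2: ids {3, 15, 23, 34} → ROUND(AVG(m.amount), 2)=136.75
  3: ids {10, 17, 29} → ROUND(AVG(m.amount), 2)=158.33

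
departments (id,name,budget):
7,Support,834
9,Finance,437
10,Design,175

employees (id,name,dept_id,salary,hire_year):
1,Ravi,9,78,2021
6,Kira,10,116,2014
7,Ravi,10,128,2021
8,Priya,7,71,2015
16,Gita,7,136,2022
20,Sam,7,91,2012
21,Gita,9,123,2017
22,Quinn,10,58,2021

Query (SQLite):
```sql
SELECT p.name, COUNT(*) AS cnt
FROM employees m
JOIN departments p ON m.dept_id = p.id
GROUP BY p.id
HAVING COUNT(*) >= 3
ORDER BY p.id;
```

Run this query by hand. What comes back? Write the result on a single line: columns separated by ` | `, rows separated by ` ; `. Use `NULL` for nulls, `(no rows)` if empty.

Support | 3 ; Design | 3

Join each employees row to its departments via dept_id.
Group joined rows by departments.id; compute COUNT(*) per group.
HAVING: keep groups with count ≥ 3.
  7: ids {8, 16, 20} → COUNT(*)=3
  9: ids {1, 21} → COUNT(*)=2
  10: ids {6, 7, 22} → COUNT(*)=3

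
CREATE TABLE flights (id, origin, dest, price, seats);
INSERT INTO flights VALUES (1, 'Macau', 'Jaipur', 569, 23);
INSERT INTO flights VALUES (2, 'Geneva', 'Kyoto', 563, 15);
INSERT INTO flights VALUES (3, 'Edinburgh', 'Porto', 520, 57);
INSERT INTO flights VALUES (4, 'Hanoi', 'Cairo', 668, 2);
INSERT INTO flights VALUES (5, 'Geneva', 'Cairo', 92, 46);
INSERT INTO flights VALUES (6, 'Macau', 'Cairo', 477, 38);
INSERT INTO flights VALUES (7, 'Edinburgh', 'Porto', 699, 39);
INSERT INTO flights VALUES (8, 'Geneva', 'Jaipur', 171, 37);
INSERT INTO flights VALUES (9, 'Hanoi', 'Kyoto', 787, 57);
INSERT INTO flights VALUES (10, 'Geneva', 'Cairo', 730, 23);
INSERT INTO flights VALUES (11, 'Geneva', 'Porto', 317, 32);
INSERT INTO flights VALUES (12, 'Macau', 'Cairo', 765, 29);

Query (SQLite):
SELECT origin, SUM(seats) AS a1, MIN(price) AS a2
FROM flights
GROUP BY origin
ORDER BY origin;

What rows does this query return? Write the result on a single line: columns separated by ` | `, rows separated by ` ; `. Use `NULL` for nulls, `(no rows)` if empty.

Group flights by origin.
Per group compute: SUM(seats), MIN(price).
  Edinburgh: ids {3, 7} → SUM(seats)=96, MIN(price)=520
  Geneva: ids {2, 5, 8, 10, 11} → SUM(seats)=153, MIN(price)=92
  Hanoi: ids {4, 9} → SUM(seats)=59, MIN(price)=668
  Macau: ids {1, 6, 12} → SUM(seats)=90, MIN(price)=477

Edinburgh | 96 | 520 ; Geneva | 153 | 92 ; Hanoi | 59 | 668 ; Macau | 90 | 477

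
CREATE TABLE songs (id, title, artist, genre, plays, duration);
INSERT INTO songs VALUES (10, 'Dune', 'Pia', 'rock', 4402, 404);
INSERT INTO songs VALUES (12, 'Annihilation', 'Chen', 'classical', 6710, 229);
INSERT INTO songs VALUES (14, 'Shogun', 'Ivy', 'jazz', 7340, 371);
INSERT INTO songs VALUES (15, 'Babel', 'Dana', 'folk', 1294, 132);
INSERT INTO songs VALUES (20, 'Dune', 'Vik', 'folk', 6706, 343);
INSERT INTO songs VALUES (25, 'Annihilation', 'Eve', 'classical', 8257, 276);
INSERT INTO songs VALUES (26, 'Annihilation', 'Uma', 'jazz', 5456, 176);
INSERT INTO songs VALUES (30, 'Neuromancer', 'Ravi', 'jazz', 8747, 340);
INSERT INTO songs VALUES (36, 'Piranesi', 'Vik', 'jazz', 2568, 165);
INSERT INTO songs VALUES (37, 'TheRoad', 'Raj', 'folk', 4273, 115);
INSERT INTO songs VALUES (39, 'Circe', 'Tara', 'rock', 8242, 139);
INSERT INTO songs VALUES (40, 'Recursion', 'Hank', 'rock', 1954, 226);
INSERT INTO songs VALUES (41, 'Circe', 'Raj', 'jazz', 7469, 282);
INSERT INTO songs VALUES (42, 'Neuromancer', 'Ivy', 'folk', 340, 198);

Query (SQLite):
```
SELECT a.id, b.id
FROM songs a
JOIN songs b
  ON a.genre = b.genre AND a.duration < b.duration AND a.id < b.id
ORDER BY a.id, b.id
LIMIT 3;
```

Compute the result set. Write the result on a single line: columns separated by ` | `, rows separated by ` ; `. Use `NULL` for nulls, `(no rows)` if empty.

12 | 25 ; 15 | 20 ; 15 | 42

Pairs (a,b) with same genre, a.duration < b.duration, a.id < b.id.
genre groups: classical:{12,25} folk:{15,20,37,42} jazz:{14,26,30,36,41} rock:{10,39,40}
Ordered by (a.id, b.id); first 3.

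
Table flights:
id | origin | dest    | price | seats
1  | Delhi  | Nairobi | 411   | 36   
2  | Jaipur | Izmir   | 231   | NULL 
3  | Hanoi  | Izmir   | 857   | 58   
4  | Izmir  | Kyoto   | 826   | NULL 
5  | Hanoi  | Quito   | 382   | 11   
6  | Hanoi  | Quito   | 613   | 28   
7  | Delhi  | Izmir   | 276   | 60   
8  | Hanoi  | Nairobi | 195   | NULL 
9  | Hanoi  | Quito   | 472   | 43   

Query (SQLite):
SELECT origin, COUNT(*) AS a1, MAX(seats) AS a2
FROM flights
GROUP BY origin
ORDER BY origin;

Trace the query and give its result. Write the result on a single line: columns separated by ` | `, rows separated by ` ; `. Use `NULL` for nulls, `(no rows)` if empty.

Delhi | 2 | 60 ; Hanoi | 5 | 58 ; Izmir | 1 | NULL ; Jaipur | 1 | NULL

Group flights by origin.
Per group compute: COUNT(*), MAX(seats).
  Delhi: ids {1, 7} → COUNT(*)=2, MAX(seats)=60
  Hanoi: ids {3, 5, 6, 8, 9} → COUNT(*)=5, MAX(seats)=58
  Izmir: ids {4} → COUNT(*)=1, MAX(seats)=NULL
  Jaipur: ids {2} → COUNT(*)=1, MAX(seats)=NULL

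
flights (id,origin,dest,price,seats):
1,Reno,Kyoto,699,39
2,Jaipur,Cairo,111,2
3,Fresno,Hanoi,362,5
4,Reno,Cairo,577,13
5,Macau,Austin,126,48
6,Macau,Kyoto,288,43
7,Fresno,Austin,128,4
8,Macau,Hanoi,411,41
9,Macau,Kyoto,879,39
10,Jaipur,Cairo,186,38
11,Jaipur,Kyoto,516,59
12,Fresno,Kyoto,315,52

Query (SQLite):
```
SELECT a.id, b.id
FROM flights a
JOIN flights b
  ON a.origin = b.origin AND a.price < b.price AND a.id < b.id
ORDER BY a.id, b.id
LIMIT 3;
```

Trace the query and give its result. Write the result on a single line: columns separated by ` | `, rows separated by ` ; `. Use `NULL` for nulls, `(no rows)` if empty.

2 | 10 ; 2 | 11 ; 5 | 6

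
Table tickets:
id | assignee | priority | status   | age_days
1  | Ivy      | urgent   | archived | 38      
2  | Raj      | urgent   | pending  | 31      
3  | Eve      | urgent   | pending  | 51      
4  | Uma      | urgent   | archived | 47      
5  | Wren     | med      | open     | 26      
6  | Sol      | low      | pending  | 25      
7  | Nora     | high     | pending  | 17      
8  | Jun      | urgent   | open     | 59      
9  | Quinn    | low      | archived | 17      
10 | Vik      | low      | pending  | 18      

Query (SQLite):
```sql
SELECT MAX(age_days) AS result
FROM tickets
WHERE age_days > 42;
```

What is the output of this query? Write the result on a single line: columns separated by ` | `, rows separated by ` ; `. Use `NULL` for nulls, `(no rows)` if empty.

Rows where age_days > 42 → age_days values: [51, 47, 59].
MAX of non-NULL values = 59.

59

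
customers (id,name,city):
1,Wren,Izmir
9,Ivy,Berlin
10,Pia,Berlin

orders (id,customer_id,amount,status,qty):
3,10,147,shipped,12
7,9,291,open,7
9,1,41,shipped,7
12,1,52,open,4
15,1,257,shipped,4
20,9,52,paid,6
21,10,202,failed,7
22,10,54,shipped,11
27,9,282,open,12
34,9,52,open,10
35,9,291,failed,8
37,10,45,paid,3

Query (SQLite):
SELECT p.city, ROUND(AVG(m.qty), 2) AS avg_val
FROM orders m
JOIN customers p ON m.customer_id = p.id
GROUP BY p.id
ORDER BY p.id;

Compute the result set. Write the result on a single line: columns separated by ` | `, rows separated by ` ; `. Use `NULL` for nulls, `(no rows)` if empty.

Izmir | 5 ; Berlin | 8.6 ; Berlin | 8.25

Join each orders row to its customers via customer_id.
Group joined rows by customers.id; compute ROUND(AVG(m.qty), 2) per group.
  1: ids {9, 12, 15} → ROUND(AVG(m.qty), 2)=5
  9: ids {7, 20, 27, 34, 35} → ROUND(AVG(m.qty), 2)=8.6
  10: ids {3, 21, 22, 37} → ROUND(AVG(m.qty), 2)=8.25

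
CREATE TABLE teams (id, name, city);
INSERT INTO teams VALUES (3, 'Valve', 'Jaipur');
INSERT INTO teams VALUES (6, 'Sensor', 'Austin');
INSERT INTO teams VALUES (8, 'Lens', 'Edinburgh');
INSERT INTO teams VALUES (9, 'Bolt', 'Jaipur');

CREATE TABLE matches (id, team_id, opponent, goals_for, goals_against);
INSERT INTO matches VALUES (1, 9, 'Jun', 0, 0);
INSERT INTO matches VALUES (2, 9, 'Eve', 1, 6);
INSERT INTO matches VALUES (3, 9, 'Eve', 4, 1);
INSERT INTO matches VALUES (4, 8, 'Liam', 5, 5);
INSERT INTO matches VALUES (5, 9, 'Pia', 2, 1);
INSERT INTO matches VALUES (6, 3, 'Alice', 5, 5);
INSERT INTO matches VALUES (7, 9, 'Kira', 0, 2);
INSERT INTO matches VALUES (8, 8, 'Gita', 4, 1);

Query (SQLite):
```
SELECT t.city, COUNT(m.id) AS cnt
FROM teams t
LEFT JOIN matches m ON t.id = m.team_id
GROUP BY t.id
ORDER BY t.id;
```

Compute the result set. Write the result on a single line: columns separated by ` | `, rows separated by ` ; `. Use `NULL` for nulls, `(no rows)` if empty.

Jaipur | 1 ; Austin | 0 ; Edinburgh | 2 ; Jaipur | 5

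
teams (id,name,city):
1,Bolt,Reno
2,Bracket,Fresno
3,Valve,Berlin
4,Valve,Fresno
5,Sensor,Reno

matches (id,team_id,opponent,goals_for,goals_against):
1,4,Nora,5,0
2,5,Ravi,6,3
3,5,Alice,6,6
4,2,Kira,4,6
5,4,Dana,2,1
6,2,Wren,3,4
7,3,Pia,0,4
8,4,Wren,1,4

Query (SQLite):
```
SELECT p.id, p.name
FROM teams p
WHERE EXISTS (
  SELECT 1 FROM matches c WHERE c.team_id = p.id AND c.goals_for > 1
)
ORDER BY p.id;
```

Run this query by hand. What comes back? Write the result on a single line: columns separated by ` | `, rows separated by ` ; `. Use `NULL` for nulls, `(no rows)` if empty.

2 | Bracket ; 4 | Valve ; 5 | Sensor

For each teams row, check whether any matches with matching team_id has goals_for > 1.
Keep rows where that is true.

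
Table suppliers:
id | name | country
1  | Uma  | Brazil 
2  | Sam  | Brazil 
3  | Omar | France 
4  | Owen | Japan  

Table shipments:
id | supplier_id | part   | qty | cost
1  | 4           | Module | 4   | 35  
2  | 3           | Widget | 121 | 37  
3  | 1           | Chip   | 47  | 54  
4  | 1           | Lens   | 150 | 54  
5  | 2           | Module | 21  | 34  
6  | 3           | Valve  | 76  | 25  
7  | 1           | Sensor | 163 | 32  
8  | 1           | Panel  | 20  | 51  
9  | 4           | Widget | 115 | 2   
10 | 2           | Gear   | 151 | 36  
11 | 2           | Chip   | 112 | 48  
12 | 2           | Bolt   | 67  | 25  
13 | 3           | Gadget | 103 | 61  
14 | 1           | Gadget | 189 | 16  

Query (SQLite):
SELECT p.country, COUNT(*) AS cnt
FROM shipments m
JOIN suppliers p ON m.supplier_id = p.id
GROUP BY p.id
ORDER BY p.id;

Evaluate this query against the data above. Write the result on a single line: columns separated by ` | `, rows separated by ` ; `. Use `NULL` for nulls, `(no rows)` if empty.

Brazil | 5 ; Brazil | 4 ; France | 3 ; Japan | 2

Join each shipments row to its suppliers via supplier_id.
Group joined rows by suppliers.id; compute COUNT(*) per group.
  1: ids {3, 4, 7, 8, 14} → COUNT(*)=5
  2: ids {5, 10, 11, 12} → COUNT(*)=4
  3: ids {2, 6, 13} → COUNT(*)=3
  4: ids {1, 9} → COUNT(*)=2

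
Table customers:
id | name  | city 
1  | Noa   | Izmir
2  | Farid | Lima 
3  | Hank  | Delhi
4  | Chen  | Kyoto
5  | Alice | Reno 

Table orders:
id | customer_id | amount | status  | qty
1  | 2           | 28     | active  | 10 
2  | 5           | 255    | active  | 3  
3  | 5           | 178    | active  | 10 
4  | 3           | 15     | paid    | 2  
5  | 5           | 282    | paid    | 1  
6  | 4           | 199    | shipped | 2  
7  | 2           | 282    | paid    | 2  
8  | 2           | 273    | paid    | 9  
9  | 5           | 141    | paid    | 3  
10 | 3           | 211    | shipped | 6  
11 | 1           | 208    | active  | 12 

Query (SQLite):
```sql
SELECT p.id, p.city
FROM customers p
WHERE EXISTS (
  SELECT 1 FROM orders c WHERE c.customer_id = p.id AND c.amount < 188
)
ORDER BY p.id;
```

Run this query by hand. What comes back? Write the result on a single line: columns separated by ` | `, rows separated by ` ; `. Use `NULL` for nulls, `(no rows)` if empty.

2 | Lima ; 3 | Delhi ; 5 | Reno

For each customers row, check whether any orders with matching customer_id has amount < 188.
Keep rows where that is true.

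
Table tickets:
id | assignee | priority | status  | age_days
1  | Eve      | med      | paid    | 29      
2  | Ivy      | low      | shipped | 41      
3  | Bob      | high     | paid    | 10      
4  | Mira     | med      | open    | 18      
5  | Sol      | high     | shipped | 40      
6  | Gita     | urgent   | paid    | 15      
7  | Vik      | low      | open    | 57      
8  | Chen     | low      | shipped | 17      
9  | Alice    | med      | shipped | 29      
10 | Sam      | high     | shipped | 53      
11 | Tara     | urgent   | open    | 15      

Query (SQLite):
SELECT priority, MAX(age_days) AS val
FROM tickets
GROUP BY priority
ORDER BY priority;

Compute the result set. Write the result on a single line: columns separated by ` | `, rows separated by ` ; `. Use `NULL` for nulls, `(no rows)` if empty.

Partition tickets by priority; compute MAX(age_days) within each group.
  high: ids {3, 5, 10} → MAX(age_days)=53
  low: ids {2, 7, 8} → MAX(age_days)=57
  med: ids {1, 4, 9} → MAX(age_days)=29
  urgent: ids {6, 11} → MAX(age_days)=15

high | 53 ; low | 57 ; med | 29 ; urgent | 15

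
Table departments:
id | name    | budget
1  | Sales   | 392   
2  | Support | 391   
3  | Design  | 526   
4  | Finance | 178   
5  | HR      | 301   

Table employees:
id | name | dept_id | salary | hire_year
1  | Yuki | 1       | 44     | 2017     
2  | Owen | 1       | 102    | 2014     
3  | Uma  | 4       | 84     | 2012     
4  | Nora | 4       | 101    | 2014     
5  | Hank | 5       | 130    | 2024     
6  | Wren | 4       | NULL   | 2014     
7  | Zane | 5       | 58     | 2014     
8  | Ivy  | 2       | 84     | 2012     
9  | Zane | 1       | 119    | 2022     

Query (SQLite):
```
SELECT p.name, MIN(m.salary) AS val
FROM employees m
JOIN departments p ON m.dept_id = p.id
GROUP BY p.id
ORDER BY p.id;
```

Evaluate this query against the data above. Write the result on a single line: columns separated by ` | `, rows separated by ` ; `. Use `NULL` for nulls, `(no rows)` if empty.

Sales | 44 ; Support | 84 ; Finance | 84 ; HR | 58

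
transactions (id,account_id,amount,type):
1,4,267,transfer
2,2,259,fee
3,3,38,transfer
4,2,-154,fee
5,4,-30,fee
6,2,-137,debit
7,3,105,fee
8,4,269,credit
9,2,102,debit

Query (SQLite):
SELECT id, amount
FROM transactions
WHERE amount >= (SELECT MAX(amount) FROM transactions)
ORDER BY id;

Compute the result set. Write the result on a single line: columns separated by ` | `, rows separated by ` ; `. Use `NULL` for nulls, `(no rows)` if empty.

8 | 269

Scalar subquery: MAX(amount) over all transactions rows = 269.
Keep rows where amount >= that value.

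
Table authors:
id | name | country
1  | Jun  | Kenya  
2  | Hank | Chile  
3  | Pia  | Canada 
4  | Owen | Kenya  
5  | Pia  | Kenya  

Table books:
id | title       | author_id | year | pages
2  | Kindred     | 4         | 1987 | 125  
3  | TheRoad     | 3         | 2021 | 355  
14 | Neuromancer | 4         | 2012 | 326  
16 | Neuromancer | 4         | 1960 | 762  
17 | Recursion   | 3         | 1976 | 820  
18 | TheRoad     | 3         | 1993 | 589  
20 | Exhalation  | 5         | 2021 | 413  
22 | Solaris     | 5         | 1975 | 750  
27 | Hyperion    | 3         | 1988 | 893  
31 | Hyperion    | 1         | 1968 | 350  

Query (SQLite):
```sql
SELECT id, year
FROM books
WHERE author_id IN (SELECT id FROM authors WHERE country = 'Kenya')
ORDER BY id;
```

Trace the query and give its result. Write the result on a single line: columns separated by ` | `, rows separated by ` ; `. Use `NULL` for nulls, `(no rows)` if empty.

2 | 1987 ; 14 | 2012 ; 16 | 1960 ; 20 | 2021 ; 22 | 1975 ; 31 | 1968

Inner query: authors.id where country = 'Kenya'.
Outer: keep books rows whose author_id is in that set.
Inner query → {1, 4, 5}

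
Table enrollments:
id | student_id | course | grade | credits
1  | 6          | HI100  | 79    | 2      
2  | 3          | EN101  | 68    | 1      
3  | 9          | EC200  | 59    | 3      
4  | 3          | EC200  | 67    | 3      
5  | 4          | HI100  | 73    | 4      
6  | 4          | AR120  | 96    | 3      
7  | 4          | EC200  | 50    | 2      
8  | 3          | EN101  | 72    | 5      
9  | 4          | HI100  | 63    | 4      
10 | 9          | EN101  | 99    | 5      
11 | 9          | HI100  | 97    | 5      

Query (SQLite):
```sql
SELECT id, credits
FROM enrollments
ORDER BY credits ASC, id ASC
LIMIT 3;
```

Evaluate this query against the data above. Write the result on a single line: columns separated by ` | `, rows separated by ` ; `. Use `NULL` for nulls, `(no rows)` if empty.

2 | 1 ; 1 | 2 ; 7 | 2

Sort by credits asc, tiebreak id asc: (1, id=2), (2, id=1), (2, id=7), (3, id=3), (3, id=4), (3, id=6) …. Take first 3.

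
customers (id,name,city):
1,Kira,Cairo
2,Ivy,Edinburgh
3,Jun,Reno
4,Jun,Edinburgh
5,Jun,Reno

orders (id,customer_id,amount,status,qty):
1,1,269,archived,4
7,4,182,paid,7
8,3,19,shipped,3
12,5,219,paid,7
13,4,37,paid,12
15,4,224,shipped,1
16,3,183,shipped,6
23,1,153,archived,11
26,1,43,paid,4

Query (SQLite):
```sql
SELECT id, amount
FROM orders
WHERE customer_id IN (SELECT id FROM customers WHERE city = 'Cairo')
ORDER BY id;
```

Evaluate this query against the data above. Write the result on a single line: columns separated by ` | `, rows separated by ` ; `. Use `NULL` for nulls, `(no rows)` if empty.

Inner query: customers.id where city = 'Cairo'.
Outer: keep orders rows whose customer_id is in that set.
Inner query → {1}

1 | 269 ; 23 | 153 ; 26 | 43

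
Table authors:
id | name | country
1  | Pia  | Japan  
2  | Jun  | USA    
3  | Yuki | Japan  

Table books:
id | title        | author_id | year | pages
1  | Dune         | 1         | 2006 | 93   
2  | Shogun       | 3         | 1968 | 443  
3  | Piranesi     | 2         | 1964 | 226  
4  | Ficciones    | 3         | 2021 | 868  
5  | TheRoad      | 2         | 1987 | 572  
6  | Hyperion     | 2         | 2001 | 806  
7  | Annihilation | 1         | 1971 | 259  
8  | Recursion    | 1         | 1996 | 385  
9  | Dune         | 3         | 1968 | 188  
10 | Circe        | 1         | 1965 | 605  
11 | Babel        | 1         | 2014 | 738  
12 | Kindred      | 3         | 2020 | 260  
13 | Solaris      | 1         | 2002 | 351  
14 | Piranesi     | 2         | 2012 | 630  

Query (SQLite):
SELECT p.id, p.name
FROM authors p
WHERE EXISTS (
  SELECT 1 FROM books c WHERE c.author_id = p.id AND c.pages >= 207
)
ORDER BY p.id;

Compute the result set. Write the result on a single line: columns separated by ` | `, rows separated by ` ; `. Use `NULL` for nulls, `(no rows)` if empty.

1 | Pia ; 2 | Jun ; 3 | Yuki

For each authors row, check whether any books with matching author_id has pages >= 207.
Keep rows where that is true.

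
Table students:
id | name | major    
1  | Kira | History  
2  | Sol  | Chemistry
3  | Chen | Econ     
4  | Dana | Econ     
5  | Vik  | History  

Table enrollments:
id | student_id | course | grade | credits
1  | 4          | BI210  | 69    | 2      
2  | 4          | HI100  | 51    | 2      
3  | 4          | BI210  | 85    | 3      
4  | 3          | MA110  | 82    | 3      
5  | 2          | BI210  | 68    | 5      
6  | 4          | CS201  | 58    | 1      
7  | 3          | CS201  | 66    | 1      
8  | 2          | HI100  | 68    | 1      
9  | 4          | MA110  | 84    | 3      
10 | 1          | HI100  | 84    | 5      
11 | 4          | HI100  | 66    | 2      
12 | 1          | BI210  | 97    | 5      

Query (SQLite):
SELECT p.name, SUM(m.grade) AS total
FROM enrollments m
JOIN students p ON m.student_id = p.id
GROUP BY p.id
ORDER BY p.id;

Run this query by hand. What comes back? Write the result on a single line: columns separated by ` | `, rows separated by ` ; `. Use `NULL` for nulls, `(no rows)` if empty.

Kira | 181 ; Sol | 136 ; Chen | 148 ; Dana | 413

Join each enrollments row to its students via student_id.
Group joined rows by students.id; compute SUM(m.grade) per group.
  1: ids {10, 12} → SUM(m.grade)=181
  2: ids {5, 8} → SUM(m.grade)=136
  3: ids {4, 7} → SUM(m.grade)=148
  4: ids {1, 2, 3, 6, 9, 11} → SUM(m.grade)=413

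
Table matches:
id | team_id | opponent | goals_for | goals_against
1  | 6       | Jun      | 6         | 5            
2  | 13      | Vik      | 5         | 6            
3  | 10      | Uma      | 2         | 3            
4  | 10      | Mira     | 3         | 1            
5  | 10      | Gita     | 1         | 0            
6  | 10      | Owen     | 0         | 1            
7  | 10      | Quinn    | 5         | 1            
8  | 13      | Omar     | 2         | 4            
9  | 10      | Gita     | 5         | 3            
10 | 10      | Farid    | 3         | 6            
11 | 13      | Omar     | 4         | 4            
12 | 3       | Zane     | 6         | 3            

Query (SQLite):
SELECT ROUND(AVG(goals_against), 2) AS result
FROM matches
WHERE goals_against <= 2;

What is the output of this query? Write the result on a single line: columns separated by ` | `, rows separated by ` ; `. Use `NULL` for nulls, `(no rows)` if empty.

Rows where goals_against <= 2 → goals_against values: [1, 0, 1, 1].
AVG = 3 / 4 (rounded to 2 dp).

0.75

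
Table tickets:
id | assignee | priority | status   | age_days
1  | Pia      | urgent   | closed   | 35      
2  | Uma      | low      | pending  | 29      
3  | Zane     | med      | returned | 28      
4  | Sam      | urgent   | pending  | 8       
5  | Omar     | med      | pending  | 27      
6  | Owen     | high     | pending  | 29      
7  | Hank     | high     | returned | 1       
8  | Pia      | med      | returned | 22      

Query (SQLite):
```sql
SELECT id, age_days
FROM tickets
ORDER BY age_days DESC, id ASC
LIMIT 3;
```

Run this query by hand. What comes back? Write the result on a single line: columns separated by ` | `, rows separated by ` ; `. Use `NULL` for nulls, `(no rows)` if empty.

1 | 35 ; 2 | 29 ; 6 | 29

Sort by age_days desc, tiebreak id asc: (35, id=1), (29, id=2), (29, id=6), (28, id=3), (27, id=5), (22, id=8) …. Take first 3.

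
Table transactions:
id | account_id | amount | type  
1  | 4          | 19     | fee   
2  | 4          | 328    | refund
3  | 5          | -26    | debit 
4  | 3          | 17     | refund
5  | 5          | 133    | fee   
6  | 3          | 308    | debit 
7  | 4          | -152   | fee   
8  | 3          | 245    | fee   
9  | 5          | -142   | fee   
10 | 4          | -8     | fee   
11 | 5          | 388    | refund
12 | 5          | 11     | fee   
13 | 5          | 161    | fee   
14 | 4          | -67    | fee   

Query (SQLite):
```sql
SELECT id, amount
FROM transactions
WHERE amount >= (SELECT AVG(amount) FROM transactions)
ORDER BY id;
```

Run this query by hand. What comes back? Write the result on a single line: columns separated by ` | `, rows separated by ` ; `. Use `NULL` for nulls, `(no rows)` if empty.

Scalar subquery: AVG(amount) over all transactions rows = 86.785714 (≈; comparison uses full precision).
Keep rows where amount >= that value.

2 | 328 ; 5 | 133 ; 6 | 308 ; 8 | 245 ; 11 | 388 ; 13 | 161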